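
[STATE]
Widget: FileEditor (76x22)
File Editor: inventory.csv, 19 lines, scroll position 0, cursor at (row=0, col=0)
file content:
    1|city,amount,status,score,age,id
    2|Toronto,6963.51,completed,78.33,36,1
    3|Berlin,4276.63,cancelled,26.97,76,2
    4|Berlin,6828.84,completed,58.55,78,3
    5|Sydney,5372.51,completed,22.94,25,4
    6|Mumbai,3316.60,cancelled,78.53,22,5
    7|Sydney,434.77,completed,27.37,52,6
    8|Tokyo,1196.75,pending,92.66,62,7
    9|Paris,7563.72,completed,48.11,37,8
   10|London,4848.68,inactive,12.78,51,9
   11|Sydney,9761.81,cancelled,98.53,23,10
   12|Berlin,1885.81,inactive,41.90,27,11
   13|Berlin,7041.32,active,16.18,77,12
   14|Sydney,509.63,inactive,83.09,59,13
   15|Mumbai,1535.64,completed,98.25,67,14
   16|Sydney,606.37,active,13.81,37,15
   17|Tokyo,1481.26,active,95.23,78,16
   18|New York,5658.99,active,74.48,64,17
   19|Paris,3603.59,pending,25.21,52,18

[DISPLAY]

█ity,amount,status,score,age,id                                            ▲
Toronto,6963.51,completed,78.33,36,1                                       █
Berlin,4276.63,cancelled,26.97,76,2                                        ░
Berlin,6828.84,completed,58.55,78,3                                        ░
Sydney,5372.51,completed,22.94,25,4                                        ░
Mumbai,3316.60,cancelled,78.53,22,5                                        ░
Sydney,434.77,completed,27.37,52,6                                         ░
Tokyo,1196.75,pending,92.66,62,7                                           ░
Paris,7563.72,completed,48.11,37,8                                         ░
London,4848.68,inactive,12.78,51,9                                         ░
Sydney,9761.81,cancelled,98.53,23,10                                       ░
Berlin,1885.81,inactive,41.90,27,11                                        ░
Berlin,7041.32,active,16.18,77,12                                          ░
Sydney,509.63,inactive,83.09,59,13                                         ░
Mumbai,1535.64,completed,98.25,67,14                                       ░
Sydney,606.37,active,13.81,37,15                                           ░
Tokyo,1481.26,active,95.23,78,16                                           ░
New York,5658.99,active,74.48,64,17                                        ░
Paris,3603.59,pending,25.21,52,18                                          ░
                                                                           ░
                                                                           ░
                                                                           ▼


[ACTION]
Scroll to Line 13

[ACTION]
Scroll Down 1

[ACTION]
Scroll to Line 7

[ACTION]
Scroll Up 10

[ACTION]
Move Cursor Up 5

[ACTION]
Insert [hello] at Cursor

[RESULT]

hello█ity,amount,status,score,age,id                                       ▲
Toronto,6963.51,completed,78.33,36,1                                       █
Berlin,4276.63,cancelled,26.97,76,2                                        ░
Berlin,6828.84,completed,58.55,78,3                                        ░
Sydney,5372.51,completed,22.94,25,4                                        ░
Mumbai,3316.60,cancelled,78.53,22,5                                        ░
Sydney,434.77,completed,27.37,52,6                                         ░
Tokyo,1196.75,pending,92.66,62,7                                           ░
Paris,7563.72,completed,48.11,37,8                                         ░
London,4848.68,inactive,12.78,51,9                                         ░
Sydney,9761.81,cancelled,98.53,23,10                                       ░
Berlin,1885.81,inactive,41.90,27,11                                        ░
Berlin,7041.32,active,16.18,77,12                                          ░
Sydney,509.63,inactive,83.09,59,13                                         ░
Mumbai,1535.64,completed,98.25,67,14                                       ░
Sydney,606.37,active,13.81,37,15                                           ░
Tokyo,1481.26,active,95.23,78,16                                           ░
New York,5658.99,active,74.48,64,17                                        ░
Paris,3603.59,pending,25.21,52,18                                          ░
                                                                           ░
                                                                           ░
                                                                           ▼


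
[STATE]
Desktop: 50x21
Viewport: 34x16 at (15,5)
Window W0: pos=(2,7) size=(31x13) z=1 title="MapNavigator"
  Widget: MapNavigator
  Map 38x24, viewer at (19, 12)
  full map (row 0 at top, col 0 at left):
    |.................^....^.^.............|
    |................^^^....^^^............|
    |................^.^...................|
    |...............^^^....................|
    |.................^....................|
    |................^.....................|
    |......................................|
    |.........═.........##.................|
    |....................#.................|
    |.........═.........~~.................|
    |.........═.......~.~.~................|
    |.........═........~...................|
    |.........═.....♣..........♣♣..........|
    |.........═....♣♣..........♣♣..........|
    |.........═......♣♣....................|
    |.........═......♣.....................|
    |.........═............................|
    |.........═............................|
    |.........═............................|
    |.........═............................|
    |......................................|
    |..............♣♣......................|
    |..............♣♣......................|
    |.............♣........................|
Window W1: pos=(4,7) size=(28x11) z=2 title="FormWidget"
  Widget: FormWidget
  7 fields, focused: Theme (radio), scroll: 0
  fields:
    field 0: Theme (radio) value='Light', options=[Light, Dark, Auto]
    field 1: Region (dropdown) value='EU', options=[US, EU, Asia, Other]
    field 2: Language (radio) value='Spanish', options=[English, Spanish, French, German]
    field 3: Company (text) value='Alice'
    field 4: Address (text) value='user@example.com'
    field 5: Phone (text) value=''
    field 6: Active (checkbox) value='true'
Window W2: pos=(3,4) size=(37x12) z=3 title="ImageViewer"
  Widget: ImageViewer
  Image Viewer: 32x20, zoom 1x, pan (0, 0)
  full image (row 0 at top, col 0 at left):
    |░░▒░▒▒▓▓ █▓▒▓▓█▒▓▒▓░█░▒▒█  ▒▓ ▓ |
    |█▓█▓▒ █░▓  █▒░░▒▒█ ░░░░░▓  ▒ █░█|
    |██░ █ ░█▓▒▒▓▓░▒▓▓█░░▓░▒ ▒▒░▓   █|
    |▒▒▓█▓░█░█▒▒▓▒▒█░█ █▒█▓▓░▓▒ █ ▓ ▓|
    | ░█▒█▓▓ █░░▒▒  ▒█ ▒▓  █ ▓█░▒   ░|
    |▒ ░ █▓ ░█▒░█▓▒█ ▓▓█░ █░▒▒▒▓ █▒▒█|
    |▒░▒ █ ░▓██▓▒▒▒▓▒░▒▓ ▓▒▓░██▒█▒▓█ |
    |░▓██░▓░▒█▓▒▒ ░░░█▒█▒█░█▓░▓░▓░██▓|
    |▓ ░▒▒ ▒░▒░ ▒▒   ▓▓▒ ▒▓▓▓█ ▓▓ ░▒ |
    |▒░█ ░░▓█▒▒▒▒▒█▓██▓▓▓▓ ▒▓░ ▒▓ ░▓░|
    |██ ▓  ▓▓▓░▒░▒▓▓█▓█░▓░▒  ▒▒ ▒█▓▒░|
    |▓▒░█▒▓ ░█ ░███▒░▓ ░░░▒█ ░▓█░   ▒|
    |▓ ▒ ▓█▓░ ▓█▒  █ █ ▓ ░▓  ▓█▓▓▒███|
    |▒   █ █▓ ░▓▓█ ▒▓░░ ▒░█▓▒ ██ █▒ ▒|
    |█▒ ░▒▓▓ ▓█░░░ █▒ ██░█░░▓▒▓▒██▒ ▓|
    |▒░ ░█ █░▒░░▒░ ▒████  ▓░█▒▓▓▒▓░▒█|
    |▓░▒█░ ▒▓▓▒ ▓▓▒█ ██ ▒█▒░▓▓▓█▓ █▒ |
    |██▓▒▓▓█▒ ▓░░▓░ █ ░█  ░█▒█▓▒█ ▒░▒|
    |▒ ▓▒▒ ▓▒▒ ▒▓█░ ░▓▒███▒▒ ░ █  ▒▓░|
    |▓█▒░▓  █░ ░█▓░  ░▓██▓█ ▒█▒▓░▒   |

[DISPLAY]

r                       ┃         
────────────────────────┨         
▒▓▓█▒▓▒▓░█░▒▒█  ▒▓ ▓    ┃         
█▒░░▒▒█ ░░░░░▓  ▒ █░█   ┃         
▓▓░▒▓▓█░░▓░▒ ▒▒░▓   █   ┃         
▓▒▒█░█ █▒█▓▓░▓▒ █ ▓ ▓   ┃         
▒▒  ▒█ ▒▓  █ ▓█░▒   ░   ┃         
█▓▒█ ▓▓█░ █░▒▒▒▓ █▒▒█   ┃         
▒▒▒▓▒░▒▓ ▓▒▓░██▒█▒▓█    ┃         
▒ ░░░█▒█▒█░█▓░▓░▓░██▓   ┃         
━━━━━━━━━━━━━━━━━━━━━━━━┛         
    [x]         ┃┃                
━━━━━━━━━━━━━━━━┛┃                
.................┃                
━━━━━━━━━━━━━━━━━┛                
                                  


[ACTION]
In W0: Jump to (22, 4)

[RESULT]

r                       ┃         
────────────────────────┨         
▒▓▓█▒▓▒▓░█░▒▒█  ▒▓ ▓    ┃         
█▒░░▒▒█ ░░░░░▓  ▒ █░█   ┃         
▓▓░▒▓▓█░░▓░▒ ▒▒░▓   █   ┃         
▓▒▒█░█ █▒█▓▓░▓▒ █ ▓ ▓   ┃         
▒▒  ▒█ ▒▓  █ ▓█░▒   ░   ┃         
█▓▒█ ▓▓█░ █░▒▒▒▓ █▒▒█   ┃         
▒▒▒▓▒░▒▓ ▓▒▓░██▒█▒▓█    ┃         
▒ ░░░█▒█▒█░█▓░▓░▓░██▓   ┃         
━━━━━━━━━━━━━━━━━━━━━━━━┛         
    [x]         ┃┃                
━━━━━━━━━━━━━━━━┛┃                
#................┃                
━━━━━━━━━━━━━━━━━┛                
                                  


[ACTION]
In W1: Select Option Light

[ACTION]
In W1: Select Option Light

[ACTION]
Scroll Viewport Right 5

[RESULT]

                       ┃          
───────────────────────┨          
▓▓█▒▓▒▓░█░▒▒█  ▒▓ ▓    ┃          
▒░░▒▒█ ░░░░░▓  ▒ █░█   ┃          
▓░▒▓▓█░░▓░▒ ▒▒░▓   █   ┃          
▒▒█░█ █▒█▓▓░▓▒ █ ▓ ▓   ┃          
▒  ▒█ ▒▓  █ ▓█░▒   ░   ┃          
▓▒█ ▓▓█░ █░▒▒▒▓ █▒▒█   ┃          
▒▒▓▒░▒▓ ▓▒▓░██▒█▒▓█    ┃          
 ░░░█▒█▒█░█▓░▓░▓░██▓   ┃          
━━━━━━━━━━━━━━━━━━━━━━━┛          
   [x]         ┃┃                 
━━━━━━━━━━━━━━━┛┃                 
................┃                 
━━━━━━━━━━━━━━━━┛                 
                                  


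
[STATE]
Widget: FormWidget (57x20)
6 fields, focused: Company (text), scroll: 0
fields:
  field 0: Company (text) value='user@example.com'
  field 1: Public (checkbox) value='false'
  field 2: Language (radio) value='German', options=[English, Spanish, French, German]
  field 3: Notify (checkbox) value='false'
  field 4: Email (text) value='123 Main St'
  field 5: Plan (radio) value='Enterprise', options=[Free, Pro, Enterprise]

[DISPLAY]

> Company:    [user@example.com                         ]
  Public:     [ ]                                        
  Language:   ( ) English  ( ) Spanish  ( ) French  (●) G
  Notify:     [ ]                                        
  Email:      [123 Main St                              ]
  Plan:       ( ) Free  ( ) Pro  (●) Enterprise          
                                                         
                                                         
                                                         
                                                         
                                                         
                                                         
                                                         
                                                         
                                                         
                                                         
                                                         
                                                         
                                                         
                                                         


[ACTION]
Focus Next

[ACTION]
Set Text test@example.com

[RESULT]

  Company:    [user@example.com                         ]
> Public:     [ ]                                        
  Language:   ( ) English  ( ) Spanish  ( ) French  (●) G
  Notify:     [ ]                                        
  Email:      [123 Main St                              ]
  Plan:       ( ) Free  ( ) Pro  (●) Enterprise          
                                                         
                                                         
                                                         
                                                         
                                                         
                                                         
                                                         
                                                         
                                                         
                                                         
                                                         
                                                         
                                                         
                                                         


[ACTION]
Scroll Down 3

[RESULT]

  Notify:     [ ]                                        
  Email:      [123 Main St                              ]
  Plan:       ( ) Free  ( ) Pro  (●) Enterprise          
                                                         
                                                         
                                                         
                                                         
                                                         
                                                         
                                                         
                                                         
                                                         
                                                         
                                                         
                                                         
                                                         
                                                         
                                                         
                                                         
                                                         


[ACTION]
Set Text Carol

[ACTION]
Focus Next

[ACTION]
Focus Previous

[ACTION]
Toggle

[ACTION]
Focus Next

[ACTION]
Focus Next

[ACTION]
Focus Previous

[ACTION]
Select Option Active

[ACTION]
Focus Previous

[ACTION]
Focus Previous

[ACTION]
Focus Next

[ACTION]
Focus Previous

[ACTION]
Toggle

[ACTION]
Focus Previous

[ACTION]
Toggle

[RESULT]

  Notify:     [ ]                                        
  Email:      [123 Main St                              ]
> Plan:       ( ) Free  ( ) Pro  (●) Enterprise          
                                                         
                                                         
                                                         
                                                         
                                                         
                                                         
                                                         
                                                         
                                                         
                                                         
                                                         
                                                         
                                                         
                                                         
                                                         
                                                         
                                                         


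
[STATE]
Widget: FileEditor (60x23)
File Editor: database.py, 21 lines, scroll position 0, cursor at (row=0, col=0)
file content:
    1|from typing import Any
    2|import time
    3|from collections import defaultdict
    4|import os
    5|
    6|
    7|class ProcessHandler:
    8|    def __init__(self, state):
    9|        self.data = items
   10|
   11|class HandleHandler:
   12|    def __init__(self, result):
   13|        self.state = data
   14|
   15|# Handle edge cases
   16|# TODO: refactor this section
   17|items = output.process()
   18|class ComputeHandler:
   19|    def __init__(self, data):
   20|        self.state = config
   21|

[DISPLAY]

█rom typing import Any                                     ▲
import time                                                █
from collections import defaultdict                        ░
import os                                                  ░
                                                           ░
                                                           ░
class ProcessHandler:                                      ░
    def __init__(self, state):                             ░
        self.data = items                                  ░
                                                           ░
class HandleHandler:                                       ░
    def __init__(self, result):                            ░
        self.state = data                                  ░
                                                           ░
# Handle edge cases                                        ░
# TODO: refactor this section                              ░
items = output.process()                                   ░
class ComputeHandler:                                      ░
    def __init__(self, data):                              ░
        self.state = config                                ░
                                                           ░
                                                           ░
                                                           ▼


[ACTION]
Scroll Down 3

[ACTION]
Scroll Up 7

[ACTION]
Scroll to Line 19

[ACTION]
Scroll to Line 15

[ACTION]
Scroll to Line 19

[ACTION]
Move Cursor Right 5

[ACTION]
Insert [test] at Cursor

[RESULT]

from test█yping import Any                                 ▲
import time                                                █
from collections import defaultdict                        ░
import os                                                  ░
                                                           ░
                                                           ░
class ProcessHandler:                                      ░
    def __init__(self, state):                             ░
        self.data = items                                  ░
                                                           ░
class HandleHandler:                                       ░
    def __init__(self, result):                            ░
        self.state = data                                  ░
                                                           ░
# Handle edge cases                                        ░
# TODO: refactor this section                              ░
items = output.process()                                   ░
class ComputeHandler:                                      ░
    def __init__(self, data):                              ░
        self.state = config                                ░
                                                           ░
                                                           ░
                                                           ▼


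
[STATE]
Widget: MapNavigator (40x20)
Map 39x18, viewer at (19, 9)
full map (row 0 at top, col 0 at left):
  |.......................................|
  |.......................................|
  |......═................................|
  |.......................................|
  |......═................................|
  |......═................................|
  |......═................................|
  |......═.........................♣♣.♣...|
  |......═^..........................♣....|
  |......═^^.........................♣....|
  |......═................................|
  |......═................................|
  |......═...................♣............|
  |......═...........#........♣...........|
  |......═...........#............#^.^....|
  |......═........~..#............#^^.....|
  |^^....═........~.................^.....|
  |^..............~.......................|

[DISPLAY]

                                        
 .......................................
 .......................................
 ......═................................
 .......................................
 ......═................................
 ......═................................
 ......═................................
 ......═.........................♣♣.♣...
 ......═^..........................♣....
 ......═^^..........@..............♣....
 ......═................................
 ......═................................
 ......═...................♣............
 ......═...........#........♣...........
 ......═...........#............#^.^....
 ......═........~..#............#^^.....
 ^^....═........~.................^.....
 ^..............~.......................
                                        


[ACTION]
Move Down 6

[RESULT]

 ......═................................
 ......═................................
 ......═.........................♣♣.♣...
 ......═^..........................♣....
 ......═^^.........................♣....
 ......═................................
 ......═................................
 ......═...................♣............
 ......═...........#........♣...........
 ......═...........#............#^.^....
 ......═........~..#@...........#^^.....
 ^^....═........~.................^.....
 ^..............~.......................
                                        
                                        
                                        
                                        
                                        
                                        
                                        


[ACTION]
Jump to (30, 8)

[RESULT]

                                        
                                        
.............................           
.............................           
.............................           
.............................           
.............................           
.............................           
.............................           
......................♣♣.♣...           
....................@...♣....           
........................♣....           
.............................           
.............................           
................♣............           
........#........♣...........           
........#............#^.^....           
.....~..#............#^^.....           
.....~.................^.....           
.....~.......................           


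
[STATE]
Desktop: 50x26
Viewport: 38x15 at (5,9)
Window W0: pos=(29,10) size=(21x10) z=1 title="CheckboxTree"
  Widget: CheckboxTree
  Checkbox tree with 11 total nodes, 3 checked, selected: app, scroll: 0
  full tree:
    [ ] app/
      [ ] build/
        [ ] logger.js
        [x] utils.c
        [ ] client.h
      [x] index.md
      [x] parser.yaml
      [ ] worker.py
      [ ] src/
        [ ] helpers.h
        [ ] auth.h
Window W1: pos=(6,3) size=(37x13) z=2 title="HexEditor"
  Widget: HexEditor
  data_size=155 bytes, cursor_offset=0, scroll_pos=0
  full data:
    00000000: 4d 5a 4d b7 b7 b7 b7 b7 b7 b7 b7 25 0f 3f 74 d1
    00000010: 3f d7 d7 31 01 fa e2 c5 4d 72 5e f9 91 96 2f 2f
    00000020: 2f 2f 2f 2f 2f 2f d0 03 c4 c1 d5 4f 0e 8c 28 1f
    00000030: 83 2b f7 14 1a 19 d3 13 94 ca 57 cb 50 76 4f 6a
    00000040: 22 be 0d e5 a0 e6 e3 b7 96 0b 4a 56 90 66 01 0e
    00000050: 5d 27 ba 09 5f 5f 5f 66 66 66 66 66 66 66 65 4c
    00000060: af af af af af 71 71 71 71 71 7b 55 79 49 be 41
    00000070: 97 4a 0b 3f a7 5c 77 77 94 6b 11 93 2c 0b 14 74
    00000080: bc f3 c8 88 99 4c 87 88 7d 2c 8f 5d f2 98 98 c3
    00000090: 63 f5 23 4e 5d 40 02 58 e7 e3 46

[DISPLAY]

 ┃00000030  83 2b f7 14 1a 19 d3 13  ┃
 ┃00000040  22 be 0d e5 a0 e6 e3 b7  ┃
 ┃00000050  5d 27 ba 09 5f 5f 5f 66  ┃
 ┃00000060  af af af af af 71 71 71  ┃
 ┃00000070  97 4a 0b 3f a7 5c 77 77  ┃
 ┃00000080  bc f3 c8 88 99 4c 87 88  ┃
 ┗━━━━━━━━━━━━━━━━━━━━━━━━━━━━━━━━━━━┛
                        ┃     [x] util
                        ┃     [ ] clie
                        ┃   [x] index.
                        ┗━━━━━━━━━━━━━
                                      
                                      
                                      
                                      


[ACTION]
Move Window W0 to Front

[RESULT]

 ┃00000030  83 2b f7 14 1a 19 d3 13  ┃
 ┃00000040  22 be 0d e5 ┏━━━━━━━━━━━━━
 ┃00000050  5d 27 ba 09 ┃ CheckboxTree
 ┃00000060  af af af af ┠─────────────
 ┃00000070  97 4a 0b 3f ┃>[-] app/    
 ┃00000080  bc f3 c8 88 ┃   [-] build/
 ┗━━━━━━━━━━━━━━━━━━━━━━┃     [ ] logg
                        ┃     [x] util
                        ┃     [ ] clie
                        ┃   [x] index.
                        ┗━━━━━━━━━━━━━
                                      
                                      
                                      
                                      


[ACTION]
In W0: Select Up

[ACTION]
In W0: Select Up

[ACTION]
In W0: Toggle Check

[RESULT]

 ┃00000030  83 2b f7 14 1a 19 d3 13  ┃
 ┃00000040  22 be 0d e5 ┏━━━━━━━━━━━━━
 ┃00000050  5d 27 ba 09 ┃ CheckboxTree
 ┃00000060  af af af af ┠─────────────
 ┃00000070  97 4a 0b 3f ┃>[x] app/    
 ┃00000080  bc f3 c8 88 ┃   [x] build/
 ┗━━━━━━━━━━━━━━━━━━━━━━┃     [x] logg
                        ┃     [x] util
                        ┃     [x] clie
                        ┃   [x] index.
                        ┗━━━━━━━━━━━━━
                                      
                                      
                                      
                                      


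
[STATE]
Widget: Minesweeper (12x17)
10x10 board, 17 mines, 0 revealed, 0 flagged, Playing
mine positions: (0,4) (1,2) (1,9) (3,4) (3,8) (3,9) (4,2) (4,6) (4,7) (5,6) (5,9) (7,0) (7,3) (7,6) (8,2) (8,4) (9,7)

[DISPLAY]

■■■■■■■■■■  
■■■■■■■■■■  
■■■■■■■■■■  
■■■■■■■■■■  
■■■■■■■■■■  
■■■■■■■■■■  
■■■■■■■■■■  
■■■■■■■■■■  
■■■■■■■■■■  
■■■■■■■■■■  
            
            
            
            
            
            
            


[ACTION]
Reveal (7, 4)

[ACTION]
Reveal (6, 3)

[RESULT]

■■■■■■■■■■  
■■■■■■■■■■  
■■■■■■■■■■  
■■■■■■■■■■  
■■■■■■■■■■  
■■■■■■■■■■  
■■■1■■■■■■  
■■■■2■■■■■  
■■■■■■■■■■  
■■■■■■■■■■  
            
            
            
            
            
            
            


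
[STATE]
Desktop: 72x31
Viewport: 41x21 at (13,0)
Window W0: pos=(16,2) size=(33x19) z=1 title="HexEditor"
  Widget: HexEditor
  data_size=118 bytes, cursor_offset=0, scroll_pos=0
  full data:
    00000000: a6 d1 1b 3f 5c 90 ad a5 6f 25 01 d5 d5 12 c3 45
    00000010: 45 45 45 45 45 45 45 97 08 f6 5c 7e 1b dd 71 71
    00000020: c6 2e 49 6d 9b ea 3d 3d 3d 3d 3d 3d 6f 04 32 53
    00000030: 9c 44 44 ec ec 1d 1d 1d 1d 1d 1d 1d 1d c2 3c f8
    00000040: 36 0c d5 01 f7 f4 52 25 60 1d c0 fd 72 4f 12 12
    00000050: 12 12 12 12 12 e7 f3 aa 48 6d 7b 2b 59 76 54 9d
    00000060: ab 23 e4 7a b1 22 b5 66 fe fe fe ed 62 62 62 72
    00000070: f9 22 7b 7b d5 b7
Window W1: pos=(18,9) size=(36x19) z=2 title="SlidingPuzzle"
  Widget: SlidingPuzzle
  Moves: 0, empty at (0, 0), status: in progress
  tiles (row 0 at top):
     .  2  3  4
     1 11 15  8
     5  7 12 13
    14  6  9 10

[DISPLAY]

                                         
                                         
   ┏━━━━━━━━━━━━━━━━━━━━━━━━━━━━━━━┓     
   ┃ HexEditor                     ┃     
   ┠───────────────────────────────┨     
   ┃00000000  A6 d1 1b 3f 5c 90 ad ┃     
   ┃00000010  45 45 45 45 45 45 45 ┃     
   ┃00000020  c6 2e 49 6d 9b ea 3d ┃     
   ┃00000030  9c 44 44 ec ec 1d 1d ┃     
   ┃0┏━━━━━━━━━━━━━━━━━━━━━━━━━━━━━━━━━━┓
   ┃0┃ SlidingPuzzle                    ┃
   ┃0┠──────────────────────────────────┨
   ┃0┃┌────┬────┬────┬────┐             ┃
   ┃ ┃│    │  2 │  3 │  4 │             ┃
   ┃ ┃├────┼────┼────┼────┤             ┃
   ┃ ┃│  1 │ 11 │ 15 │  8 │             ┃
   ┃ ┃├────┼────┼────┼────┤             ┃
   ┃ ┃│  5 │  7 │ 12 │ 13 │             ┃
   ┃ ┃├────┼────┼────┼────┤             ┃
   ┃ ┃│ 14 │  6 │  9 │ 10 │             ┃
   ┗━┃└────┴────┴────┴────┘             ┃


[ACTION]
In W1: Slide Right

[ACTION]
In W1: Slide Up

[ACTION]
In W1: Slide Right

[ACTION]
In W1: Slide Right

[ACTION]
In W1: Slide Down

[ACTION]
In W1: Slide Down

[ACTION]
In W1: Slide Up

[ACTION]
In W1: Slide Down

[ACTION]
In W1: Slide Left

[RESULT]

                                         
                                         
   ┏━━━━━━━━━━━━━━━━━━━━━━━━━━━━━━━┓     
   ┃ HexEditor                     ┃     
   ┠───────────────────────────────┨     
   ┃00000000  A6 d1 1b 3f 5c 90 ad ┃     
   ┃00000010  45 45 45 45 45 45 45 ┃     
   ┃00000020  c6 2e 49 6d 9b ea 3d ┃     
   ┃00000030  9c 44 44 ec ec 1d 1d ┃     
   ┃0┏━━━━━━━━━━━━━━━━━━━━━━━━━━━━━━━━━━┓
   ┃0┃ SlidingPuzzle                    ┃
   ┃0┠──────────────────────────────────┨
   ┃0┃┌────┬────┬────┬────┐             ┃
   ┃ ┃│  2 │    │  3 │  4 │             ┃
   ┃ ┃├────┼────┼────┼────┤             ┃
   ┃ ┃│  1 │ 11 │ 15 │  8 │             ┃
   ┃ ┃├────┼────┼────┼────┤             ┃
   ┃ ┃│  5 │  7 │ 12 │ 13 │             ┃
   ┃ ┃├────┼────┼────┼────┤             ┃
   ┃ ┃│ 14 │  6 │  9 │ 10 │             ┃
   ┗━┃└────┴────┴────┴────┘             ┃


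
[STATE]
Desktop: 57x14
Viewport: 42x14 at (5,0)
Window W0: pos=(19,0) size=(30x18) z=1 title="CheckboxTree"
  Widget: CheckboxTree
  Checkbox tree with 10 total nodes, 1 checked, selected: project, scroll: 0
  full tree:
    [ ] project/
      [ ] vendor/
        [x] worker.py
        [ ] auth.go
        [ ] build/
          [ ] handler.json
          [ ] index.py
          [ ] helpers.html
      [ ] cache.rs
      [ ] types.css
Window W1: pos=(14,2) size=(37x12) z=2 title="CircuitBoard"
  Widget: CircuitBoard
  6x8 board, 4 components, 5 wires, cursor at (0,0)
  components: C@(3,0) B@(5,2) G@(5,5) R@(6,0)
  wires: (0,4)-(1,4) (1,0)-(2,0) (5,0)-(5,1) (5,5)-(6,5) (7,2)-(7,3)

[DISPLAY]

              ┏━━━━━━━━━━━━━━━━━━━━━━━━━━━
              ┃ CheckboxTree              
         ┏━━━━━━━━━━━━━━━━━━━━━━━━━━━━━━━━
         ┃ CircuitBoard                   
         ┠────────────────────────────────
         ┃   0 1 2 3 4 5                  
         ┃0  [.]              ·           
         ┃                    │           
         ┃1   ·               ·           
         ┃    │                           
         ┃2   ·                           
         ┃                                
         ┃3   C                           
         ┗━━━━━━━━━━━━━━━━━━━━━━━━━━━━━━━━


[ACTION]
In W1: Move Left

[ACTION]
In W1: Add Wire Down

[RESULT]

              ┏━━━━━━━━━━━━━━━━━━━━━━━━━━━
              ┃ CheckboxTree              
         ┏━━━━━━━━━━━━━━━━━━━━━━━━━━━━━━━━
         ┃ CircuitBoard                   
         ┠────────────────────────────────
         ┃   0 1 2 3 4 5                  
         ┃0  [.]              ·           
         ┃    │               │           
         ┃1   ·               ·           
         ┃    │                           
         ┃2   ·                           
         ┃                                
         ┃3   C                           
         ┗━━━━━━━━━━━━━━━━━━━━━━━━━━━━━━━━


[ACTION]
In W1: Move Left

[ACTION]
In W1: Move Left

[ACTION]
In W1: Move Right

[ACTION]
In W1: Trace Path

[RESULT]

              ┏━━━━━━━━━━━━━━━━━━━━━━━━━━━
              ┃ CheckboxTree              
         ┏━━━━━━━━━━━━━━━━━━━━━━━━━━━━━━━━
         ┃ CircuitBoard                   
         ┠────────────────────────────────
         ┃   0 1 2 3 4 5                  
         ┃0   ·  [.]          ·           
         ┃    │               │           
         ┃1   ·               ·           
         ┃    │                           
         ┃2   ·                           
         ┃                                
         ┃3   C                           
         ┗━━━━━━━━━━━━━━━━━━━━━━━━━━━━━━━━


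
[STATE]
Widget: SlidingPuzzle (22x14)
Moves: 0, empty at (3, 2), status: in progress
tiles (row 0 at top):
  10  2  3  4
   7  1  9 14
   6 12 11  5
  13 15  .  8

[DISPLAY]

┌────┬────┬────┬────┐ 
│ 10 │  2 │  3 │  4 │ 
├────┼────┼────┼────┤ 
│  7 │  1 │  9 │ 14 │ 
├────┼────┼────┼────┤ 
│  6 │ 12 │ 11 │  5 │ 
├────┼────┼────┼────┤ 
│ 13 │ 15 │    │  8 │ 
└────┴────┴────┴────┘ 
Moves: 0              
                      
                      
                      
                      


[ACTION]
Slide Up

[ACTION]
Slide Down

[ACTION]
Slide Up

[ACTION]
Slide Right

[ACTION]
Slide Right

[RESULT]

┌────┬────┬────┬────┐ 
│ 10 │  2 │  3 │  4 │ 
├────┼────┼────┼────┤ 
│  7 │  1 │  9 │ 14 │ 
├────┼────┼────┼────┤ 
│  6 │ 12 │ 11 │  5 │ 
├────┼────┼────┼────┤ 
│    │ 13 │ 15 │  8 │ 
└────┴────┴────┴────┘ 
Moves: 4              
                      
                      
                      
                      


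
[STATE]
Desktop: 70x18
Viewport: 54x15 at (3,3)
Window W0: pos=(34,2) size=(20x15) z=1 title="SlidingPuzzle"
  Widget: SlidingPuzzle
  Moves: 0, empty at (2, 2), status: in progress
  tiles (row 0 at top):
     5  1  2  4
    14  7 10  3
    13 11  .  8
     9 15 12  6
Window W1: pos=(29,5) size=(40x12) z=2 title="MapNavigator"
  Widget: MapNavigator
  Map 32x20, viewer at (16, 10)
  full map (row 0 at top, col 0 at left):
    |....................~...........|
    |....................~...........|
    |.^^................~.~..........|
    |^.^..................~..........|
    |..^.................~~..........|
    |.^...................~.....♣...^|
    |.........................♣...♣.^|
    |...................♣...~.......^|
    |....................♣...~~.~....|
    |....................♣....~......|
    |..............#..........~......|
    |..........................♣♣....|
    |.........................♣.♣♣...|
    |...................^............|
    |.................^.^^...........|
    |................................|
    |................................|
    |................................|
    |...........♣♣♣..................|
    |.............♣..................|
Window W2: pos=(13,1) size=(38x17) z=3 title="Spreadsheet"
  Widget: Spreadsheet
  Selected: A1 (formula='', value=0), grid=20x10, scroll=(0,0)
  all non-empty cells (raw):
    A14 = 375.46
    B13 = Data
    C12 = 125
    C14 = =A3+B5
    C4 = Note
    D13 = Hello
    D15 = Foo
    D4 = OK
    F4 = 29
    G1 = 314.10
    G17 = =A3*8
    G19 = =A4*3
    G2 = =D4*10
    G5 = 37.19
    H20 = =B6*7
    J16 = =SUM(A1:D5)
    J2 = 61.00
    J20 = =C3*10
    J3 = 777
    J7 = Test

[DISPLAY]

          ┠────────────────────────────────────┨  ┃   
          ┃A1:                                 ┃──┨   
          ┃       A       B       C       D    ┃━━━━━━
          ┃------------------------------------┃      
          ┃  1      [0]       0       0       0┃──────
          ┃  2        0       0       0       0┃......
          ┃  3        0       0       0       0┃.♣...~
          ┃  4        0       0Note    OK      ┃..♣...
          ┃  5        0       0       0       0┃..♣...
          ┃  6        0       0       0       0┃......
          ┃  7        0       0       0       0┃......
          ┃  8        0       0       0       0┃......
          ┃  9        0       0       0       0┃.^....
          ┃ 10        0       0       0       0┃━━━━━━
          ┗━━━━━━━━━━━━━━━━━━━━━━━━━━━━━━━━━━━━┛      


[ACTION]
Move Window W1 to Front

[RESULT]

          ┠────────────────────────────────────┨  ┃   
          ┃A1:                                 ┃──┨   
          ┃       A       ┏━━━━━━━━━━━━━━━━━━━━━━━━━━━
          ┃---------------┃ MapNavigator              
          ┃  1      [0]   ┠───────────────────────────
          ┃  2        0   ┃   ........................
          ┃  3        0   ┃   ...................♣...~
          ┃  4        0   ┃   ....................♣...
          ┃  5        0   ┃   ....................♣...
          ┃  6        0   ┃   ..............#.@.......
          ┃  7        0   ┃   ........................
          ┃  8        0   ┃   ........................
          ┃  9        0   ┃   ...................^....
          ┃ 10        0   ┗━━━━━━━━━━━━━━━━━━━━━━━━━━━
          ┗━━━━━━━━━━━━━━━━━━━━━━━━━━━━━━━━━━━━┛      


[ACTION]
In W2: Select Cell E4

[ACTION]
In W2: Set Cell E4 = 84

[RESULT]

          ┠────────────────────────────────────┨  ┃   
          ┃E4: 84                              ┃──┨   
          ┃       A       ┏━━━━━━━━━━━━━━━━━━━━━━━━━━━
          ┃---------------┃ MapNavigator              
          ┃  1        0   ┠───────────────────────────
          ┃  2        0   ┃   ........................
          ┃  3        0   ┃   ...................♣...~
          ┃  4        0   ┃   ....................♣...
          ┃  5        0   ┃   ....................♣...
          ┃  6        0   ┃   ..............#.@.......
          ┃  7        0   ┃   ........................
          ┃  8        0   ┃   ........................
          ┃  9        0   ┃   ...................^....
          ┃ 10        0   ┗━━━━━━━━━━━━━━━━━━━━━━━━━━━
          ┗━━━━━━━━━━━━━━━━━━━━━━━━━━━━━━━━━━━━┛      


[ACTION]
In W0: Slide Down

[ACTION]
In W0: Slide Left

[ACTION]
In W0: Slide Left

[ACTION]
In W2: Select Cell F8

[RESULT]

          ┠────────────────────────────────────┨  ┃   
          ┃F8:                                 ┃──┨   
          ┃       A       ┏━━━━━━━━━━━━━━━━━━━━━━━━━━━
          ┃---------------┃ MapNavigator              
          ┃  1        0   ┠───────────────────────────
          ┃  2        0   ┃   ........................
          ┃  3        0   ┃   ...................♣...~
          ┃  4        0   ┃   ....................♣...
          ┃  5        0   ┃   ....................♣...
          ┃  6        0   ┃   ..............#.@.......
          ┃  7        0   ┃   ........................
          ┃  8        0   ┃   ........................
          ┃  9        0   ┃   ...................^....
          ┃ 10        0   ┗━━━━━━━━━━━━━━━━━━━━━━━━━━━
          ┗━━━━━━━━━━━━━━━━━━━━━━━━━━━━━━━━━━━━┛      
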